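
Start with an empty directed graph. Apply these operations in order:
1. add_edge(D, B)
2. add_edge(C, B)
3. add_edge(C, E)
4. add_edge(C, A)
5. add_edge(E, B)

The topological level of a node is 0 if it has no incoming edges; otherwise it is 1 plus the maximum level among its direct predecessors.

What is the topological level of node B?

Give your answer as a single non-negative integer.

Answer: 2

Derivation:
Op 1: add_edge(D, B). Edges now: 1
Op 2: add_edge(C, B). Edges now: 2
Op 3: add_edge(C, E). Edges now: 3
Op 4: add_edge(C, A). Edges now: 4
Op 5: add_edge(E, B). Edges now: 5
Compute levels (Kahn BFS):
  sources (in-degree 0): C, D
  process C: level=0
    C->A: in-degree(A)=0, level(A)=1, enqueue
    C->B: in-degree(B)=2, level(B)>=1
    C->E: in-degree(E)=0, level(E)=1, enqueue
  process D: level=0
    D->B: in-degree(B)=1, level(B)>=1
  process A: level=1
  process E: level=1
    E->B: in-degree(B)=0, level(B)=2, enqueue
  process B: level=2
All levels: A:1, B:2, C:0, D:0, E:1
level(B) = 2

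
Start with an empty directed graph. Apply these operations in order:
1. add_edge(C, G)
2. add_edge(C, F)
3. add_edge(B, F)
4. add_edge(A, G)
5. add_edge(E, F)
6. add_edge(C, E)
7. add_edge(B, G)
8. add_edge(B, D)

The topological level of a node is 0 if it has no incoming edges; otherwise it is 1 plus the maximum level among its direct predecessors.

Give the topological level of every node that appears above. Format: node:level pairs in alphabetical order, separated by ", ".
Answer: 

Answer: A:0, B:0, C:0, D:1, E:1, F:2, G:1

Derivation:
Op 1: add_edge(C, G). Edges now: 1
Op 2: add_edge(C, F). Edges now: 2
Op 3: add_edge(B, F). Edges now: 3
Op 4: add_edge(A, G). Edges now: 4
Op 5: add_edge(E, F). Edges now: 5
Op 6: add_edge(C, E). Edges now: 6
Op 7: add_edge(B, G). Edges now: 7
Op 8: add_edge(B, D). Edges now: 8
Compute levels (Kahn BFS):
  sources (in-degree 0): A, B, C
  process A: level=0
    A->G: in-degree(G)=2, level(G)>=1
  process B: level=0
    B->D: in-degree(D)=0, level(D)=1, enqueue
    B->F: in-degree(F)=2, level(F)>=1
    B->G: in-degree(G)=1, level(G)>=1
  process C: level=0
    C->E: in-degree(E)=0, level(E)=1, enqueue
    C->F: in-degree(F)=1, level(F)>=1
    C->G: in-degree(G)=0, level(G)=1, enqueue
  process D: level=1
  process E: level=1
    E->F: in-degree(F)=0, level(F)=2, enqueue
  process G: level=1
  process F: level=2
All levels: A:0, B:0, C:0, D:1, E:1, F:2, G:1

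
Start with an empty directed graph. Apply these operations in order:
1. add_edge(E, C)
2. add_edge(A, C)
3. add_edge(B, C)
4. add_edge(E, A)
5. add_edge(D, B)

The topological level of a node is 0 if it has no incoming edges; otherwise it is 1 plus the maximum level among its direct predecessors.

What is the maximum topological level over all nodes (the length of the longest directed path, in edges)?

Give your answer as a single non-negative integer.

Answer: 2

Derivation:
Op 1: add_edge(E, C). Edges now: 1
Op 2: add_edge(A, C). Edges now: 2
Op 3: add_edge(B, C). Edges now: 3
Op 4: add_edge(E, A). Edges now: 4
Op 5: add_edge(D, B). Edges now: 5
Compute levels (Kahn BFS):
  sources (in-degree 0): D, E
  process D: level=0
    D->B: in-degree(B)=0, level(B)=1, enqueue
  process E: level=0
    E->A: in-degree(A)=0, level(A)=1, enqueue
    E->C: in-degree(C)=2, level(C)>=1
  process B: level=1
    B->C: in-degree(C)=1, level(C)>=2
  process A: level=1
    A->C: in-degree(C)=0, level(C)=2, enqueue
  process C: level=2
All levels: A:1, B:1, C:2, D:0, E:0
max level = 2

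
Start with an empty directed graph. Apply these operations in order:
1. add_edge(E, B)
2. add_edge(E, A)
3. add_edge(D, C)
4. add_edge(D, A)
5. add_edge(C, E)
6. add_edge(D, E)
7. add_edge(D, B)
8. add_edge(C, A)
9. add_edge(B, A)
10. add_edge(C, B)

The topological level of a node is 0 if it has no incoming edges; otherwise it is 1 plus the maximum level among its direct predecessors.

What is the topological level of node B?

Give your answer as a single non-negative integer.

Answer: 3

Derivation:
Op 1: add_edge(E, B). Edges now: 1
Op 2: add_edge(E, A). Edges now: 2
Op 3: add_edge(D, C). Edges now: 3
Op 4: add_edge(D, A). Edges now: 4
Op 5: add_edge(C, E). Edges now: 5
Op 6: add_edge(D, E). Edges now: 6
Op 7: add_edge(D, B). Edges now: 7
Op 8: add_edge(C, A). Edges now: 8
Op 9: add_edge(B, A). Edges now: 9
Op 10: add_edge(C, B). Edges now: 10
Compute levels (Kahn BFS):
  sources (in-degree 0): D
  process D: level=0
    D->A: in-degree(A)=3, level(A)>=1
    D->B: in-degree(B)=2, level(B)>=1
    D->C: in-degree(C)=0, level(C)=1, enqueue
    D->E: in-degree(E)=1, level(E)>=1
  process C: level=1
    C->A: in-degree(A)=2, level(A)>=2
    C->B: in-degree(B)=1, level(B)>=2
    C->E: in-degree(E)=0, level(E)=2, enqueue
  process E: level=2
    E->A: in-degree(A)=1, level(A)>=3
    E->B: in-degree(B)=0, level(B)=3, enqueue
  process B: level=3
    B->A: in-degree(A)=0, level(A)=4, enqueue
  process A: level=4
All levels: A:4, B:3, C:1, D:0, E:2
level(B) = 3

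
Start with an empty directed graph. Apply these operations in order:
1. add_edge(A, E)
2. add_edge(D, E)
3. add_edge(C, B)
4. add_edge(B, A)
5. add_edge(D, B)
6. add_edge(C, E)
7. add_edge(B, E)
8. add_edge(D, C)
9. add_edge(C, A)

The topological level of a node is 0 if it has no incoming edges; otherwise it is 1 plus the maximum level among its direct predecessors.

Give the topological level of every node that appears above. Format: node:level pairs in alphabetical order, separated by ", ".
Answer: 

Op 1: add_edge(A, E). Edges now: 1
Op 2: add_edge(D, E). Edges now: 2
Op 3: add_edge(C, B). Edges now: 3
Op 4: add_edge(B, A). Edges now: 4
Op 5: add_edge(D, B). Edges now: 5
Op 6: add_edge(C, E). Edges now: 6
Op 7: add_edge(B, E). Edges now: 7
Op 8: add_edge(D, C). Edges now: 8
Op 9: add_edge(C, A). Edges now: 9
Compute levels (Kahn BFS):
  sources (in-degree 0): D
  process D: level=0
    D->B: in-degree(B)=1, level(B)>=1
    D->C: in-degree(C)=0, level(C)=1, enqueue
    D->E: in-degree(E)=3, level(E)>=1
  process C: level=1
    C->A: in-degree(A)=1, level(A)>=2
    C->B: in-degree(B)=0, level(B)=2, enqueue
    C->E: in-degree(E)=2, level(E)>=2
  process B: level=2
    B->A: in-degree(A)=0, level(A)=3, enqueue
    B->E: in-degree(E)=1, level(E)>=3
  process A: level=3
    A->E: in-degree(E)=0, level(E)=4, enqueue
  process E: level=4
All levels: A:3, B:2, C:1, D:0, E:4

Answer: A:3, B:2, C:1, D:0, E:4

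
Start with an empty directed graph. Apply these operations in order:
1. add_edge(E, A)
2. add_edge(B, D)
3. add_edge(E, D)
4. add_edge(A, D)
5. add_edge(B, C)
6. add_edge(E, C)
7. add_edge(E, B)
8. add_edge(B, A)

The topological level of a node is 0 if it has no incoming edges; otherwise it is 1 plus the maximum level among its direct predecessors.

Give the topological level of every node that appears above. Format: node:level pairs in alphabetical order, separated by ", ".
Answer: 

Op 1: add_edge(E, A). Edges now: 1
Op 2: add_edge(B, D). Edges now: 2
Op 3: add_edge(E, D). Edges now: 3
Op 4: add_edge(A, D). Edges now: 4
Op 5: add_edge(B, C). Edges now: 5
Op 6: add_edge(E, C). Edges now: 6
Op 7: add_edge(E, B). Edges now: 7
Op 8: add_edge(B, A). Edges now: 8
Compute levels (Kahn BFS):
  sources (in-degree 0): E
  process E: level=0
    E->A: in-degree(A)=1, level(A)>=1
    E->B: in-degree(B)=0, level(B)=1, enqueue
    E->C: in-degree(C)=1, level(C)>=1
    E->D: in-degree(D)=2, level(D)>=1
  process B: level=1
    B->A: in-degree(A)=0, level(A)=2, enqueue
    B->C: in-degree(C)=0, level(C)=2, enqueue
    B->D: in-degree(D)=1, level(D)>=2
  process A: level=2
    A->D: in-degree(D)=0, level(D)=3, enqueue
  process C: level=2
  process D: level=3
All levels: A:2, B:1, C:2, D:3, E:0

Answer: A:2, B:1, C:2, D:3, E:0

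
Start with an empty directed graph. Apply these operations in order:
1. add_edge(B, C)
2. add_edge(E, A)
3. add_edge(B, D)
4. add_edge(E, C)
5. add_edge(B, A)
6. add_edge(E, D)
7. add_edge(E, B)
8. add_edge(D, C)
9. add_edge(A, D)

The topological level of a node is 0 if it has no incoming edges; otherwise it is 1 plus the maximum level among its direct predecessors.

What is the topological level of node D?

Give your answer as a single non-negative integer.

Op 1: add_edge(B, C). Edges now: 1
Op 2: add_edge(E, A). Edges now: 2
Op 3: add_edge(B, D). Edges now: 3
Op 4: add_edge(E, C). Edges now: 4
Op 5: add_edge(B, A). Edges now: 5
Op 6: add_edge(E, D). Edges now: 6
Op 7: add_edge(E, B). Edges now: 7
Op 8: add_edge(D, C). Edges now: 8
Op 9: add_edge(A, D). Edges now: 9
Compute levels (Kahn BFS):
  sources (in-degree 0): E
  process E: level=0
    E->A: in-degree(A)=1, level(A)>=1
    E->B: in-degree(B)=0, level(B)=1, enqueue
    E->C: in-degree(C)=2, level(C)>=1
    E->D: in-degree(D)=2, level(D)>=1
  process B: level=1
    B->A: in-degree(A)=0, level(A)=2, enqueue
    B->C: in-degree(C)=1, level(C)>=2
    B->D: in-degree(D)=1, level(D)>=2
  process A: level=2
    A->D: in-degree(D)=0, level(D)=3, enqueue
  process D: level=3
    D->C: in-degree(C)=0, level(C)=4, enqueue
  process C: level=4
All levels: A:2, B:1, C:4, D:3, E:0
level(D) = 3

Answer: 3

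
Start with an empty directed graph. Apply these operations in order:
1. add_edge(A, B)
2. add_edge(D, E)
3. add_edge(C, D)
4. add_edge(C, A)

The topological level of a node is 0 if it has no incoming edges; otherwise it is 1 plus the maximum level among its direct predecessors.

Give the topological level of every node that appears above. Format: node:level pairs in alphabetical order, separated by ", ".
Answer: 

Op 1: add_edge(A, B). Edges now: 1
Op 2: add_edge(D, E). Edges now: 2
Op 3: add_edge(C, D). Edges now: 3
Op 4: add_edge(C, A). Edges now: 4
Compute levels (Kahn BFS):
  sources (in-degree 0): C
  process C: level=0
    C->A: in-degree(A)=0, level(A)=1, enqueue
    C->D: in-degree(D)=0, level(D)=1, enqueue
  process A: level=1
    A->B: in-degree(B)=0, level(B)=2, enqueue
  process D: level=1
    D->E: in-degree(E)=0, level(E)=2, enqueue
  process B: level=2
  process E: level=2
All levels: A:1, B:2, C:0, D:1, E:2

Answer: A:1, B:2, C:0, D:1, E:2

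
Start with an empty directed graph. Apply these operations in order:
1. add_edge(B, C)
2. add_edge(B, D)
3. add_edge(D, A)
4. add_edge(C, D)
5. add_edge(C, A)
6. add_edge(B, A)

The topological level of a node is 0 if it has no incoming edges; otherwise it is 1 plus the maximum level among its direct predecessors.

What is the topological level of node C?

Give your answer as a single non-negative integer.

Op 1: add_edge(B, C). Edges now: 1
Op 2: add_edge(B, D). Edges now: 2
Op 3: add_edge(D, A). Edges now: 3
Op 4: add_edge(C, D). Edges now: 4
Op 5: add_edge(C, A). Edges now: 5
Op 6: add_edge(B, A). Edges now: 6
Compute levels (Kahn BFS):
  sources (in-degree 0): B
  process B: level=0
    B->A: in-degree(A)=2, level(A)>=1
    B->C: in-degree(C)=0, level(C)=1, enqueue
    B->D: in-degree(D)=1, level(D)>=1
  process C: level=1
    C->A: in-degree(A)=1, level(A)>=2
    C->D: in-degree(D)=0, level(D)=2, enqueue
  process D: level=2
    D->A: in-degree(A)=0, level(A)=3, enqueue
  process A: level=3
All levels: A:3, B:0, C:1, D:2
level(C) = 1

Answer: 1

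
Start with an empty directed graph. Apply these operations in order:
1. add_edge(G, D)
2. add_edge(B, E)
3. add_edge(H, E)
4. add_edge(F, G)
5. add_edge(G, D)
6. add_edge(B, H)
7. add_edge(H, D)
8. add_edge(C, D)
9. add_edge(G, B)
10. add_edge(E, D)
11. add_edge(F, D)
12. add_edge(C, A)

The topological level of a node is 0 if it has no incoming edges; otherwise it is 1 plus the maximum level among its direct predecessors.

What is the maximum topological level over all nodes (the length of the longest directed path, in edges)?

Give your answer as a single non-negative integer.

Answer: 5

Derivation:
Op 1: add_edge(G, D). Edges now: 1
Op 2: add_edge(B, E). Edges now: 2
Op 3: add_edge(H, E). Edges now: 3
Op 4: add_edge(F, G). Edges now: 4
Op 5: add_edge(G, D) (duplicate, no change). Edges now: 4
Op 6: add_edge(B, H). Edges now: 5
Op 7: add_edge(H, D). Edges now: 6
Op 8: add_edge(C, D). Edges now: 7
Op 9: add_edge(G, B). Edges now: 8
Op 10: add_edge(E, D). Edges now: 9
Op 11: add_edge(F, D). Edges now: 10
Op 12: add_edge(C, A). Edges now: 11
Compute levels (Kahn BFS):
  sources (in-degree 0): C, F
  process C: level=0
    C->A: in-degree(A)=0, level(A)=1, enqueue
    C->D: in-degree(D)=4, level(D)>=1
  process F: level=0
    F->D: in-degree(D)=3, level(D)>=1
    F->G: in-degree(G)=0, level(G)=1, enqueue
  process A: level=1
  process G: level=1
    G->B: in-degree(B)=0, level(B)=2, enqueue
    G->D: in-degree(D)=2, level(D)>=2
  process B: level=2
    B->E: in-degree(E)=1, level(E)>=3
    B->H: in-degree(H)=0, level(H)=3, enqueue
  process H: level=3
    H->D: in-degree(D)=1, level(D)>=4
    H->E: in-degree(E)=0, level(E)=4, enqueue
  process E: level=4
    E->D: in-degree(D)=0, level(D)=5, enqueue
  process D: level=5
All levels: A:1, B:2, C:0, D:5, E:4, F:0, G:1, H:3
max level = 5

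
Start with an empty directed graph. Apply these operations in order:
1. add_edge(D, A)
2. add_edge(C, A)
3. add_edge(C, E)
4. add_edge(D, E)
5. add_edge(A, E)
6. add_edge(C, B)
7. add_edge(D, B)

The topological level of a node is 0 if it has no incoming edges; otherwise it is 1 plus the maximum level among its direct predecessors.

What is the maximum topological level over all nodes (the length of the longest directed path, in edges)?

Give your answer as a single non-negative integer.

Op 1: add_edge(D, A). Edges now: 1
Op 2: add_edge(C, A). Edges now: 2
Op 3: add_edge(C, E). Edges now: 3
Op 4: add_edge(D, E). Edges now: 4
Op 5: add_edge(A, E). Edges now: 5
Op 6: add_edge(C, B). Edges now: 6
Op 7: add_edge(D, B). Edges now: 7
Compute levels (Kahn BFS):
  sources (in-degree 0): C, D
  process C: level=0
    C->A: in-degree(A)=1, level(A)>=1
    C->B: in-degree(B)=1, level(B)>=1
    C->E: in-degree(E)=2, level(E)>=1
  process D: level=0
    D->A: in-degree(A)=0, level(A)=1, enqueue
    D->B: in-degree(B)=0, level(B)=1, enqueue
    D->E: in-degree(E)=1, level(E)>=1
  process A: level=1
    A->E: in-degree(E)=0, level(E)=2, enqueue
  process B: level=1
  process E: level=2
All levels: A:1, B:1, C:0, D:0, E:2
max level = 2

Answer: 2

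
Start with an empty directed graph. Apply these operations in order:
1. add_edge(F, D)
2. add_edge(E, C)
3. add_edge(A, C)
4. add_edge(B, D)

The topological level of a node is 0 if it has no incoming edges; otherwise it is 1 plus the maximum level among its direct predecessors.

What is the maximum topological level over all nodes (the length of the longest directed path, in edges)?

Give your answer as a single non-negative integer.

Answer: 1

Derivation:
Op 1: add_edge(F, D). Edges now: 1
Op 2: add_edge(E, C). Edges now: 2
Op 3: add_edge(A, C). Edges now: 3
Op 4: add_edge(B, D). Edges now: 4
Compute levels (Kahn BFS):
  sources (in-degree 0): A, B, E, F
  process A: level=0
    A->C: in-degree(C)=1, level(C)>=1
  process B: level=0
    B->D: in-degree(D)=1, level(D)>=1
  process E: level=0
    E->C: in-degree(C)=0, level(C)=1, enqueue
  process F: level=0
    F->D: in-degree(D)=0, level(D)=1, enqueue
  process C: level=1
  process D: level=1
All levels: A:0, B:0, C:1, D:1, E:0, F:0
max level = 1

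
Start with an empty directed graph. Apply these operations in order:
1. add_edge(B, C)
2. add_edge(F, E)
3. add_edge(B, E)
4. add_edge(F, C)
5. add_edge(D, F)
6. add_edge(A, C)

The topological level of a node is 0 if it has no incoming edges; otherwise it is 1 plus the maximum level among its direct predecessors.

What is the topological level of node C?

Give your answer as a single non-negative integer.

Op 1: add_edge(B, C). Edges now: 1
Op 2: add_edge(F, E). Edges now: 2
Op 3: add_edge(B, E). Edges now: 3
Op 4: add_edge(F, C). Edges now: 4
Op 5: add_edge(D, F). Edges now: 5
Op 6: add_edge(A, C). Edges now: 6
Compute levels (Kahn BFS):
  sources (in-degree 0): A, B, D
  process A: level=0
    A->C: in-degree(C)=2, level(C)>=1
  process B: level=0
    B->C: in-degree(C)=1, level(C)>=1
    B->E: in-degree(E)=1, level(E)>=1
  process D: level=0
    D->F: in-degree(F)=0, level(F)=1, enqueue
  process F: level=1
    F->C: in-degree(C)=0, level(C)=2, enqueue
    F->E: in-degree(E)=0, level(E)=2, enqueue
  process C: level=2
  process E: level=2
All levels: A:0, B:0, C:2, D:0, E:2, F:1
level(C) = 2

Answer: 2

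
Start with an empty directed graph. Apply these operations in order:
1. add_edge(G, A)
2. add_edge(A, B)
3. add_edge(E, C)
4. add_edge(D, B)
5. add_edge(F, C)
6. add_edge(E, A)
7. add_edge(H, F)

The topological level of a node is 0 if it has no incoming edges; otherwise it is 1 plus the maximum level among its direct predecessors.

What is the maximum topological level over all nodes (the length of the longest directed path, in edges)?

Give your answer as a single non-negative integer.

Answer: 2

Derivation:
Op 1: add_edge(G, A). Edges now: 1
Op 2: add_edge(A, B). Edges now: 2
Op 3: add_edge(E, C). Edges now: 3
Op 4: add_edge(D, B). Edges now: 4
Op 5: add_edge(F, C). Edges now: 5
Op 6: add_edge(E, A). Edges now: 6
Op 7: add_edge(H, F). Edges now: 7
Compute levels (Kahn BFS):
  sources (in-degree 0): D, E, G, H
  process D: level=0
    D->B: in-degree(B)=1, level(B)>=1
  process E: level=0
    E->A: in-degree(A)=1, level(A)>=1
    E->C: in-degree(C)=1, level(C)>=1
  process G: level=0
    G->A: in-degree(A)=0, level(A)=1, enqueue
  process H: level=0
    H->F: in-degree(F)=0, level(F)=1, enqueue
  process A: level=1
    A->B: in-degree(B)=0, level(B)=2, enqueue
  process F: level=1
    F->C: in-degree(C)=0, level(C)=2, enqueue
  process B: level=2
  process C: level=2
All levels: A:1, B:2, C:2, D:0, E:0, F:1, G:0, H:0
max level = 2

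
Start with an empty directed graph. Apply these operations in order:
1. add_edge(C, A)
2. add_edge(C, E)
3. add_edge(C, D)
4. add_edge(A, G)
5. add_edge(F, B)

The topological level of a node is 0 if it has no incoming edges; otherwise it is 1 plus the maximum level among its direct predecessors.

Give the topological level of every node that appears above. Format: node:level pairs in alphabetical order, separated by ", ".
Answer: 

Answer: A:1, B:1, C:0, D:1, E:1, F:0, G:2

Derivation:
Op 1: add_edge(C, A). Edges now: 1
Op 2: add_edge(C, E). Edges now: 2
Op 3: add_edge(C, D). Edges now: 3
Op 4: add_edge(A, G). Edges now: 4
Op 5: add_edge(F, B). Edges now: 5
Compute levels (Kahn BFS):
  sources (in-degree 0): C, F
  process C: level=0
    C->A: in-degree(A)=0, level(A)=1, enqueue
    C->D: in-degree(D)=0, level(D)=1, enqueue
    C->E: in-degree(E)=0, level(E)=1, enqueue
  process F: level=0
    F->B: in-degree(B)=0, level(B)=1, enqueue
  process A: level=1
    A->G: in-degree(G)=0, level(G)=2, enqueue
  process D: level=1
  process E: level=1
  process B: level=1
  process G: level=2
All levels: A:1, B:1, C:0, D:1, E:1, F:0, G:2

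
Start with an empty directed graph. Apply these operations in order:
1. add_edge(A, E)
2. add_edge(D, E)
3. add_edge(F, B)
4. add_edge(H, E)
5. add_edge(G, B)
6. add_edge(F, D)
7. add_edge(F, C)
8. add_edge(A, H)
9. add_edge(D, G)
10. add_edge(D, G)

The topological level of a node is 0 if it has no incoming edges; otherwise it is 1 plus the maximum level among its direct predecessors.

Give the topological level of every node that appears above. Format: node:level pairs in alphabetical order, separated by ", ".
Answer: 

Answer: A:0, B:3, C:1, D:1, E:2, F:0, G:2, H:1

Derivation:
Op 1: add_edge(A, E). Edges now: 1
Op 2: add_edge(D, E). Edges now: 2
Op 3: add_edge(F, B). Edges now: 3
Op 4: add_edge(H, E). Edges now: 4
Op 5: add_edge(G, B). Edges now: 5
Op 6: add_edge(F, D). Edges now: 6
Op 7: add_edge(F, C). Edges now: 7
Op 8: add_edge(A, H). Edges now: 8
Op 9: add_edge(D, G). Edges now: 9
Op 10: add_edge(D, G) (duplicate, no change). Edges now: 9
Compute levels (Kahn BFS):
  sources (in-degree 0): A, F
  process A: level=0
    A->E: in-degree(E)=2, level(E)>=1
    A->H: in-degree(H)=0, level(H)=1, enqueue
  process F: level=0
    F->B: in-degree(B)=1, level(B)>=1
    F->C: in-degree(C)=0, level(C)=1, enqueue
    F->D: in-degree(D)=0, level(D)=1, enqueue
  process H: level=1
    H->E: in-degree(E)=1, level(E)>=2
  process C: level=1
  process D: level=1
    D->E: in-degree(E)=0, level(E)=2, enqueue
    D->G: in-degree(G)=0, level(G)=2, enqueue
  process E: level=2
  process G: level=2
    G->B: in-degree(B)=0, level(B)=3, enqueue
  process B: level=3
All levels: A:0, B:3, C:1, D:1, E:2, F:0, G:2, H:1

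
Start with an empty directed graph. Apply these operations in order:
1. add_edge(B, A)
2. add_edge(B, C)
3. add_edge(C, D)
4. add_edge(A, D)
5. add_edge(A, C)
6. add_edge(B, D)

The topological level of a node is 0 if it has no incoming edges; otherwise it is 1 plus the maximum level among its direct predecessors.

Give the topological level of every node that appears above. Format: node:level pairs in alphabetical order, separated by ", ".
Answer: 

Answer: A:1, B:0, C:2, D:3

Derivation:
Op 1: add_edge(B, A). Edges now: 1
Op 2: add_edge(B, C). Edges now: 2
Op 3: add_edge(C, D). Edges now: 3
Op 4: add_edge(A, D). Edges now: 4
Op 5: add_edge(A, C). Edges now: 5
Op 6: add_edge(B, D). Edges now: 6
Compute levels (Kahn BFS):
  sources (in-degree 0): B
  process B: level=0
    B->A: in-degree(A)=0, level(A)=1, enqueue
    B->C: in-degree(C)=1, level(C)>=1
    B->D: in-degree(D)=2, level(D)>=1
  process A: level=1
    A->C: in-degree(C)=0, level(C)=2, enqueue
    A->D: in-degree(D)=1, level(D)>=2
  process C: level=2
    C->D: in-degree(D)=0, level(D)=3, enqueue
  process D: level=3
All levels: A:1, B:0, C:2, D:3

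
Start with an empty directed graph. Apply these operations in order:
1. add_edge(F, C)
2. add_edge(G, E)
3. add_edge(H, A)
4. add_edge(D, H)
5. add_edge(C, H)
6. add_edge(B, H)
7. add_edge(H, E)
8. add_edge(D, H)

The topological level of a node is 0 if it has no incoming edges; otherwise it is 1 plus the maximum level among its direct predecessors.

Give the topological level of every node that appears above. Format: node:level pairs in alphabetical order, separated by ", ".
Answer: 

Op 1: add_edge(F, C). Edges now: 1
Op 2: add_edge(G, E). Edges now: 2
Op 3: add_edge(H, A). Edges now: 3
Op 4: add_edge(D, H). Edges now: 4
Op 5: add_edge(C, H). Edges now: 5
Op 6: add_edge(B, H). Edges now: 6
Op 7: add_edge(H, E). Edges now: 7
Op 8: add_edge(D, H) (duplicate, no change). Edges now: 7
Compute levels (Kahn BFS):
  sources (in-degree 0): B, D, F, G
  process B: level=0
    B->H: in-degree(H)=2, level(H)>=1
  process D: level=0
    D->H: in-degree(H)=1, level(H)>=1
  process F: level=0
    F->C: in-degree(C)=0, level(C)=1, enqueue
  process G: level=0
    G->E: in-degree(E)=1, level(E)>=1
  process C: level=1
    C->H: in-degree(H)=0, level(H)=2, enqueue
  process H: level=2
    H->A: in-degree(A)=0, level(A)=3, enqueue
    H->E: in-degree(E)=0, level(E)=3, enqueue
  process A: level=3
  process E: level=3
All levels: A:3, B:0, C:1, D:0, E:3, F:0, G:0, H:2

Answer: A:3, B:0, C:1, D:0, E:3, F:0, G:0, H:2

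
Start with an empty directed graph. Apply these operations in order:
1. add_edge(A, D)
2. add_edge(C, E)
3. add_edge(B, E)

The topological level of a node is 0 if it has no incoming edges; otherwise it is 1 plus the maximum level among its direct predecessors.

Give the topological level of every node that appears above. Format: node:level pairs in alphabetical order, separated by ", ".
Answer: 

Op 1: add_edge(A, D). Edges now: 1
Op 2: add_edge(C, E). Edges now: 2
Op 3: add_edge(B, E). Edges now: 3
Compute levels (Kahn BFS):
  sources (in-degree 0): A, B, C
  process A: level=0
    A->D: in-degree(D)=0, level(D)=1, enqueue
  process B: level=0
    B->E: in-degree(E)=1, level(E)>=1
  process C: level=0
    C->E: in-degree(E)=0, level(E)=1, enqueue
  process D: level=1
  process E: level=1
All levels: A:0, B:0, C:0, D:1, E:1

Answer: A:0, B:0, C:0, D:1, E:1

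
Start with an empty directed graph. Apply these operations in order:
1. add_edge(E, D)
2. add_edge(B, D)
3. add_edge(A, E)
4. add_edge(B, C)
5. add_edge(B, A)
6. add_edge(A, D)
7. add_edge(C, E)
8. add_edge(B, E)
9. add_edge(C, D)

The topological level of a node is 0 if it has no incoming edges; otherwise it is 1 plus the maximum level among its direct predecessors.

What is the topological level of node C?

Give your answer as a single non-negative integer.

Answer: 1

Derivation:
Op 1: add_edge(E, D). Edges now: 1
Op 2: add_edge(B, D). Edges now: 2
Op 3: add_edge(A, E). Edges now: 3
Op 4: add_edge(B, C). Edges now: 4
Op 5: add_edge(B, A). Edges now: 5
Op 6: add_edge(A, D). Edges now: 6
Op 7: add_edge(C, E). Edges now: 7
Op 8: add_edge(B, E). Edges now: 8
Op 9: add_edge(C, D). Edges now: 9
Compute levels (Kahn BFS):
  sources (in-degree 0): B
  process B: level=0
    B->A: in-degree(A)=0, level(A)=1, enqueue
    B->C: in-degree(C)=0, level(C)=1, enqueue
    B->D: in-degree(D)=3, level(D)>=1
    B->E: in-degree(E)=2, level(E)>=1
  process A: level=1
    A->D: in-degree(D)=2, level(D)>=2
    A->E: in-degree(E)=1, level(E)>=2
  process C: level=1
    C->D: in-degree(D)=1, level(D)>=2
    C->E: in-degree(E)=0, level(E)=2, enqueue
  process E: level=2
    E->D: in-degree(D)=0, level(D)=3, enqueue
  process D: level=3
All levels: A:1, B:0, C:1, D:3, E:2
level(C) = 1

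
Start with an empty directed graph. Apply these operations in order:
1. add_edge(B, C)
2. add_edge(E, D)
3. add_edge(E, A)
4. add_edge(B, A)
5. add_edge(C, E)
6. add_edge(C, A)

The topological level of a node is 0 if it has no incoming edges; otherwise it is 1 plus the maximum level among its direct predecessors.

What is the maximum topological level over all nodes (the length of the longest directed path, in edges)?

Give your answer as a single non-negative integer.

Answer: 3

Derivation:
Op 1: add_edge(B, C). Edges now: 1
Op 2: add_edge(E, D). Edges now: 2
Op 3: add_edge(E, A). Edges now: 3
Op 4: add_edge(B, A). Edges now: 4
Op 5: add_edge(C, E). Edges now: 5
Op 6: add_edge(C, A). Edges now: 6
Compute levels (Kahn BFS):
  sources (in-degree 0): B
  process B: level=0
    B->A: in-degree(A)=2, level(A)>=1
    B->C: in-degree(C)=0, level(C)=1, enqueue
  process C: level=1
    C->A: in-degree(A)=1, level(A)>=2
    C->E: in-degree(E)=0, level(E)=2, enqueue
  process E: level=2
    E->A: in-degree(A)=0, level(A)=3, enqueue
    E->D: in-degree(D)=0, level(D)=3, enqueue
  process A: level=3
  process D: level=3
All levels: A:3, B:0, C:1, D:3, E:2
max level = 3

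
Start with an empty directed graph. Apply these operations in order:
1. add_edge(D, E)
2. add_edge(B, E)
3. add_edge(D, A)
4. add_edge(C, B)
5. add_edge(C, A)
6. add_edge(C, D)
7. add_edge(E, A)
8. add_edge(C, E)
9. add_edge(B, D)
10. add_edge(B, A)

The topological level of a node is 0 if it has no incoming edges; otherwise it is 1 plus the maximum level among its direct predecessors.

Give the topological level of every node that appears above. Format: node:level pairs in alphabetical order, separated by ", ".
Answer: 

Answer: A:4, B:1, C:0, D:2, E:3

Derivation:
Op 1: add_edge(D, E). Edges now: 1
Op 2: add_edge(B, E). Edges now: 2
Op 3: add_edge(D, A). Edges now: 3
Op 4: add_edge(C, B). Edges now: 4
Op 5: add_edge(C, A). Edges now: 5
Op 6: add_edge(C, D). Edges now: 6
Op 7: add_edge(E, A). Edges now: 7
Op 8: add_edge(C, E). Edges now: 8
Op 9: add_edge(B, D). Edges now: 9
Op 10: add_edge(B, A). Edges now: 10
Compute levels (Kahn BFS):
  sources (in-degree 0): C
  process C: level=0
    C->A: in-degree(A)=3, level(A)>=1
    C->B: in-degree(B)=0, level(B)=1, enqueue
    C->D: in-degree(D)=1, level(D)>=1
    C->E: in-degree(E)=2, level(E)>=1
  process B: level=1
    B->A: in-degree(A)=2, level(A)>=2
    B->D: in-degree(D)=0, level(D)=2, enqueue
    B->E: in-degree(E)=1, level(E)>=2
  process D: level=2
    D->A: in-degree(A)=1, level(A)>=3
    D->E: in-degree(E)=0, level(E)=3, enqueue
  process E: level=3
    E->A: in-degree(A)=0, level(A)=4, enqueue
  process A: level=4
All levels: A:4, B:1, C:0, D:2, E:3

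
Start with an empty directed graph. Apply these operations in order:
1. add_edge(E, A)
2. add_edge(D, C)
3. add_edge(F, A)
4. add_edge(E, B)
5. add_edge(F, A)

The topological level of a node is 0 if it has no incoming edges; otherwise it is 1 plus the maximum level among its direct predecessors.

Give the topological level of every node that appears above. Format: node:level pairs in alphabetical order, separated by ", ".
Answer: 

Answer: A:1, B:1, C:1, D:0, E:0, F:0

Derivation:
Op 1: add_edge(E, A). Edges now: 1
Op 2: add_edge(D, C). Edges now: 2
Op 3: add_edge(F, A). Edges now: 3
Op 4: add_edge(E, B). Edges now: 4
Op 5: add_edge(F, A) (duplicate, no change). Edges now: 4
Compute levels (Kahn BFS):
  sources (in-degree 0): D, E, F
  process D: level=0
    D->C: in-degree(C)=0, level(C)=1, enqueue
  process E: level=0
    E->A: in-degree(A)=1, level(A)>=1
    E->B: in-degree(B)=0, level(B)=1, enqueue
  process F: level=0
    F->A: in-degree(A)=0, level(A)=1, enqueue
  process C: level=1
  process B: level=1
  process A: level=1
All levels: A:1, B:1, C:1, D:0, E:0, F:0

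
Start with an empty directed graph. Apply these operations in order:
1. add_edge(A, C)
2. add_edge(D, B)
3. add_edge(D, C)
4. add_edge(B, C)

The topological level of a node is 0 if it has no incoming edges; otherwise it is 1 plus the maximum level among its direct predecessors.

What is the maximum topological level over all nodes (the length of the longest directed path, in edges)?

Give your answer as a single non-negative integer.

Answer: 2

Derivation:
Op 1: add_edge(A, C). Edges now: 1
Op 2: add_edge(D, B). Edges now: 2
Op 3: add_edge(D, C). Edges now: 3
Op 4: add_edge(B, C). Edges now: 4
Compute levels (Kahn BFS):
  sources (in-degree 0): A, D
  process A: level=0
    A->C: in-degree(C)=2, level(C)>=1
  process D: level=0
    D->B: in-degree(B)=0, level(B)=1, enqueue
    D->C: in-degree(C)=1, level(C)>=1
  process B: level=1
    B->C: in-degree(C)=0, level(C)=2, enqueue
  process C: level=2
All levels: A:0, B:1, C:2, D:0
max level = 2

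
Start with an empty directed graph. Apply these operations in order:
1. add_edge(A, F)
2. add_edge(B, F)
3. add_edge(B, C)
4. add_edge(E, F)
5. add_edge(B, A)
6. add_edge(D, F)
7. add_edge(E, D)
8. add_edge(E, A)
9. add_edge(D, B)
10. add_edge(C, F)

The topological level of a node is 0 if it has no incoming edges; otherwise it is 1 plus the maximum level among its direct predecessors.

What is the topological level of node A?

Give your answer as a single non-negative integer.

Op 1: add_edge(A, F). Edges now: 1
Op 2: add_edge(B, F). Edges now: 2
Op 3: add_edge(B, C). Edges now: 3
Op 4: add_edge(E, F). Edges now: 4
Op 5: add_edge(B, A). Edges now: 5
Op 6: add_edge(D, F). Edges now: 6
Op 7: add_edge(E, D). Edges now: 7
Op 8: add_edge(E, A). Edges now: 8
Op 9: add_edge(D, B). Edges now: 9
Op 10: add_edge(C, F). Edges now: 10
Compute levels (Kahn BFS):
  sources (in-degree 0): E
  process E: level=0
    E->A: in-degree(A)=1, level(A)>=1
    E->D: in-degree(D)=0, level(D)=1, enqueue
    E->F: in-degree(F)=4, level(F)>=1
  process D: level=1
    D->B: in-degree(B)=0, level(B)=2, enqueue
    D->F: in-degree(F)=3, level(F)>=2
  process B: level=2
    B->A: in-degree(A)=0, level(A)=3, enqueue
    B->C: in-degree(C)=0, level(C)=3, enqueue
    B->F: in-degree(F)=2, level(F)>=3
  process A: level=3
    A->F: in-degree(F)=1, level(F)>=4
  process C: level=3
    C->F: in-degree(F)=0, level(F)=4, enqueue
  process F: level=4
All levels: A:3, B:2, C:3, D:1, E:0, F:4
level(A) = 3

Answer: 3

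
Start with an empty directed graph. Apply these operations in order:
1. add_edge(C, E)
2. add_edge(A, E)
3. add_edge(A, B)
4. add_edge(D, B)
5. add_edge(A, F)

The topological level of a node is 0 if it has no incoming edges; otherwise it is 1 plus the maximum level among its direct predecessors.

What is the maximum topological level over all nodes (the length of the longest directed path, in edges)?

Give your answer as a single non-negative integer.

Op 1: add_edge(C, E). Edges now: 1
Op 2: add_edge(A, E). Edges now: 2
Op 3: add_edge(A, B). Edges now: 3
Op 4: add_edge(D, B). Edges now: 4
Op 5: add_edge(A, F). Edges now: 5
Compute levels (Kahn BFS):
  sources (in-degree 0): A, C, D
  process A: level=0
    A->B: in-degree(B)=1, level(B)>=1
    A->E: in-degree(E)=1, level(E)>=1
    A->F: in-degree(F)=0, level(F)=1, enqueue
  process C: level=0
    C->E: in-degree(E)=0, level(E)=1, enqueue
  process D: level=0
    D->B: in-degree(B)=0, level(B)=1, enqueue
  process F: level=1
  process E: level=1
  process B: level=1
All levels: A:0, B:1, C:0, D:0, E:1, F:1
max level = 1

Answer: 1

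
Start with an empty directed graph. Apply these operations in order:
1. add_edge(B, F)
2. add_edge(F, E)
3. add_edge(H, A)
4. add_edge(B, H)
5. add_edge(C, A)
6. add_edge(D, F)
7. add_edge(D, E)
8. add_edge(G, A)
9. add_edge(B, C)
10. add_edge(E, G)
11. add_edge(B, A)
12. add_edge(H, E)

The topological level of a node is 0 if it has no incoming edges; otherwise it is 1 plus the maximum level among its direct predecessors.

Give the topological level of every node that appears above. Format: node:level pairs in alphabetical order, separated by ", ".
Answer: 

Answer: A:4, B:0, C:1, D:0, E:2, F:1, G:3, H:1

Derivation:
Op 1: add_edge(B, F). Edges now: 1
Op 2: add_edge(F, E). Edges now: 2
Op 3: add_edge(H, A). Edges now: 3
Op 4: add_edge(B, H). Edges now: 4
Op 5: add_edge(C, A). Edges now: 5
Op 6: add_edge(D, F). Edges now: 6
Op 7: add_edge(D, E). Edges now: 7
Op 8: add_edge(G, A). Edges now: 8
Op 9: add_edge(B, C). Edges now: 9
Op 10: add_edge(E, G). Edges now: 10
Op 11: add_edge(B, A). Edges now: 11
Op 12: add_edge(H, E). Edges now: 12
Compute levels (Kahn BFS):
  sources (in-degree 0): B, D
  process B: level=0
    B->A: in-degree(A)=3, level(A)>=1
    B->C: in-degree(C)=0, level(C)=1, enqueue
    B->F: in-degree(F)=1, level(F)>=1
    B->H: in-degree(H)=0, level(H)=1, enqueue
  process D: level=0
    D->E: in-degree(E)=2, level(E)>=1
    D->F: in-degree(F)=0, level(F)=1, enqueue
  process C: level=1
    C->A: in-degree(A)=2, level(A)>=2
  process H: level=1
    H->A: in-degree(A)=1, level(A)>=2
    H->E: in-degree(E)=1, level(E)>=2
  process F: level=1
    F->E: in-degree(E)=0, level(E)=2, enqueue
  process E: level=2
    E->G: in-degree(G)=0, level(G)=3, enqueue
  process G: level=3
    G->A: in-degree(A)=0, level(A)=4, enqueue
  process A: level=4
All levels: A:4, B:0, C:1, D:0, E:2, F:1, G:3, H:1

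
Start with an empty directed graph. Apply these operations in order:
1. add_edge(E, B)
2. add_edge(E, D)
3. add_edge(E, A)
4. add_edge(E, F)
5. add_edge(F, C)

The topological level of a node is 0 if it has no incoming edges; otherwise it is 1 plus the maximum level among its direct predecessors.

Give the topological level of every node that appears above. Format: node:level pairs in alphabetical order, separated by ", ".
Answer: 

Answer: A:1, B:1, C:2, D:1, E:0, F:1

Derivation:
Op 1: add_edge(E, B). Edges now: 1
Op 2: add_edge(E, D). Edges now: 2
Op 3: add_edge(E, A). Edges now: 3
Op 4: add_edge(E, F). Edges now: 4
Op 5: add_edge(F, C). Edges now: 5
Compute levels (Kahn BFS):
  sources (in-degree 0): E
  process E: level=0
    E->A: in-degree(A)=0, level(A)=1, enqueue
    E->B: in-degree(B)=0, level(B)=1, enqueue
    E->D: in-degree(D)=0, level(D)=1, enqueue
    E->F: in-degree(F)=0, level(F)=1, enqueue
  process A: level=1
  process B: level=1
  process D: level=1
  process F: level=1
    F->C: in-degree(C)=0, level(C)=2, enqueue
  process C: level=2
All levels: A:1, B:1, C:2, D:1, E:0, F:1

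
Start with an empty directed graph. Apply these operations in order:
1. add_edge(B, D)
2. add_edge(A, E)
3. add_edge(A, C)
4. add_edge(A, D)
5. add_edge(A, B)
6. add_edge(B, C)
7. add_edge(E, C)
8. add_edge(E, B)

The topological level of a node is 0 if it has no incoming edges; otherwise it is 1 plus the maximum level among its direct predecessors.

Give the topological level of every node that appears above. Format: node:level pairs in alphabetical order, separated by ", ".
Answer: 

Op 1: add_edge(B, D). Edges now: 1
Op 2: add_edge(A, E). Edges now: 2
Op 3: add_edge(A, C). Edges now: 3
Op 4: add_edge(A, D). Edges now: 4
Op 5: add_edge(A, B). Edges now: 5
Op 6: add_edge(B, C). Edges now: 6
Op 7: add_edge(E, C). Edges now: 7
Op 8: add_edge(E, B). Edges now: 8
Compute levels (Kahn BFS):
  sources (in-degree 0): A
  process A: level=0
    A->B: in-degree(B)=1, level(B)>=1
    A->C: in-degree(C)=2, level(C)>=1
    A->D: in-degree(D)=1, level(D)>=1
    A->E: in-degree(E)=0, level(E)=1, enqueue
  process E: level=1
    E->B: in-degree(B)=0, level(B)=2, enqueue
    E->C: in-degree(C)=1, level(C)>=2
  process B: level=2
    B->C: in-degree(C)=0, level(C)=3, enqueue
    B->D: in-degree(D)=0, level(D)=3, enqueue
  process C: level=3
  process D: level=3
All levels: A:0, B:2, C:3, D:3, E:1

Answer: A:0, B:2, C:3, D:3, E:1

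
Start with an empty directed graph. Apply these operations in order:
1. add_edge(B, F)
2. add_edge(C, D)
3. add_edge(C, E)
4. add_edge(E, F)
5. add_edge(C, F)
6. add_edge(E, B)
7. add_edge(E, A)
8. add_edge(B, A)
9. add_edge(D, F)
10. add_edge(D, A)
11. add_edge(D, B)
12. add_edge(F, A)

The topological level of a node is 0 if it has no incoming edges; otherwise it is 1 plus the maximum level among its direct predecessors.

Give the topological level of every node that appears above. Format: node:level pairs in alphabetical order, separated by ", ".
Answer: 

Op 1: add_edge(B, F). Edges now: 1
Op 2: add_edge(C, D). Edges now: 2
Op 3: add_edge(C, E). Edges now: 3
Op 4: add_edge(E, F). Edges now: 4
Op 5: add_edge(C, F). Edges now: 5
Op 6: add_edge(E, B). Edges now: 6
Op 7: add_edge(E, A). Edges now: 7
Op 8: add_edge(B, A). Edges now: 8
Op 9: add_edge(D, F). Edges now: 9
Op 10: add_edge(D, A). Edges now: 10
Op 11: add_edge(D, B). Edges now: 11
Op 12: add_edge(F, A). Edges now: 12
Compute levels (Kahn BFS):
  sources (in-degree 0): C
  process C: level=0
    C->D: in-degree(D)=0, level(D)=1, enqueue
    C->E: in-degree(E)=0, level(E)=1, enqueue
    C->F: in-degree(F)=3, level(F)>=1
  process D: level=1
    D->A: in-degree(A)=3, level(A)>=2
    D->B: in-degree(B)=1, level(B)>=2
    D->F: in-degree(F)=2, level(F)>=2
  process E: level=1
    E->A: in-degree(A)=2, level(A)>=2
    E->B: in-degree(B)=0, level(B)=2, enqueue
    E->F: in-degree(F)=1, level(F)>=2
  process B: level=2
    B->A: in-degree(A)=1, level(A)>=3
    B->F: in-degree(F)=0, level(F)=3, enqueue
  process F: level=3
    F->A: in-degree(A)=0, level(A)=4, enqueue
  process A: level=4
All levels: A:4, B:2, C:0, D:1, E:1, F:3

Answer: A:4, B:2, C:0, D:1, E:1, F:3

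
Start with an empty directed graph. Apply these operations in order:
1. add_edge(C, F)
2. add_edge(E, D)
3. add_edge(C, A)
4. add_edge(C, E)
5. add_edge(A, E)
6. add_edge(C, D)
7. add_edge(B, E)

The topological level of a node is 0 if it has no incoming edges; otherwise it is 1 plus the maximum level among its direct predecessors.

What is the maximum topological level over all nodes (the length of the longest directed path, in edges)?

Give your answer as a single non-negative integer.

Answer: 3

Derivation:
Op 1: add_edge(C, F). Edges now: 1
Op 2: add_edge(E, D). Edges now: 2
Op 3: add_edge(C, A). Edges now: 3
Op 4: add_edge(C, E). Edges now: 4
Op 5: add_edge(A, E). Edges now: 5
Op 6: add_edge(C, D). Edges now: 6
Op 7: add_edge(B, E). Edges now: 7
Compute levels (Kahn BFS):
  sources (in-degree 0): B, C
  process B: level=0
    B->E: in-degree(E)=2, level(E)>=1
  process C: level=0
    C->A: in-degree(A)=0, level(A)=1, enqueue
    C->D: in-degree(D)=1, level(D)>=1
    C->E: in-degree(E)=1, level(E)>=1
    C->F: in-degree(F)=0, level(F)=1, enqueue
  process A: level=1
    A->E: in-degree(E)=0, level(E)=2, enqueue
  process F: level=1
  process E: level=2
    E->D: in-degree(D)=0, level(D)=3, enqueue
  process D: level=3
All levels: A:1, B:0, C:0, D:3, E:2, F:1
max level = 3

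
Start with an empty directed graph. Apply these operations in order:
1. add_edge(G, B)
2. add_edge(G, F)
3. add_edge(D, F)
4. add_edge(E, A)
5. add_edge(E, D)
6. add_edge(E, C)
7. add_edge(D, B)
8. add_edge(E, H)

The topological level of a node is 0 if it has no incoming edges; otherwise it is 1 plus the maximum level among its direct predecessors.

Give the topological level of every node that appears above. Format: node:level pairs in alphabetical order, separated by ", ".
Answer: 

Op 1: add_edge(G, B). Edges now: 1
Op 2: add_edge(G, F). Edges now: 2
Op 3: add_edge(D, F). Edges now: 3
Op 4: add_edge(E, A). Edges now: 4
Op 5: add_edge(E, D). Edges now: 5
Op 6: add_edge(E, C). Edges now: 6
Op 7: add_edge(D, B). Edges now: 7
Op 8: add_edge(E, H). Edges now: 8
Compute levels (Kahn BFS):
  sources (in-degree 0): E, G
  process E: level=0
    E->A: in-degree(A)=0, level(A)=1, enqueue
    E->C: in-degree(C)=0, level(C)=1, enqueue
    E->D: in-degree(D)=0, level(D)=1, enqueue
    E->H: in-degree(H)=0, level(H)=1, enqueue
  process G: level=0
    G->B: in-degree(B)=1, level(B)>=1
    G->F: in-degree(F)=1, level(F)>=1
  process A: level=1
  process C: level=1
  process D: level=1
    D->B: in-degree(B)=0, level(B)=2, enqueue
    D->F: in-degree(F)=0, level(F)=2, enqueue
  process H: level=1
  process B: level=2
  process F: level=2
All levels: A:1, B:2, C:1, D:1, E:0, F:2, G:0, H:1

Answer: A:1, B:2, C:1, D:1, E:0, F:2, G:0, H:1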